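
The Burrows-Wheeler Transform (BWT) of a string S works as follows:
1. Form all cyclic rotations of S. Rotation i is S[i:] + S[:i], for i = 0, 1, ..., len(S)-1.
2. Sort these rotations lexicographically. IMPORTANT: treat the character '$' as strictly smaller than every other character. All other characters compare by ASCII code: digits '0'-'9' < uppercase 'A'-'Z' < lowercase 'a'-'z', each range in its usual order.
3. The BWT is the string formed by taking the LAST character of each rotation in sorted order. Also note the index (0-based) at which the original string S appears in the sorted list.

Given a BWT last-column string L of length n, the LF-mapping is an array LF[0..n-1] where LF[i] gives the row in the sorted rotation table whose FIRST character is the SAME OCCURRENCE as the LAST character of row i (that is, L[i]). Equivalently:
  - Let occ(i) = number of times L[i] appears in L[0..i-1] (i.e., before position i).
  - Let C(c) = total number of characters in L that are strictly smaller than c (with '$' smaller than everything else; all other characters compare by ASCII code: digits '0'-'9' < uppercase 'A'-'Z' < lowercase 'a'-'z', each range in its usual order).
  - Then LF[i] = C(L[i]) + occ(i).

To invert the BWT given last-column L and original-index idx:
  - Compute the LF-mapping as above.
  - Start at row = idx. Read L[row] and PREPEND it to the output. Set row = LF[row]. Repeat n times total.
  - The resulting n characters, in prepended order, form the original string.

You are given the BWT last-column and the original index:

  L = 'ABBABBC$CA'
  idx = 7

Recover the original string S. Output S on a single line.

Answer: BBAACCBBA$

Derivation:
LF mapping: 1 4 5 2 6 7 8 0 9 3
Walk LF starting at row 7, prepending L[row]:
  step 1: row=7, L[7]='$', prepend. Next row=LF[7]=0
  step 2: row=0, L[0]='A', prepend. Next row=LF[0]=1
  step 3: row=1, L[1]='B', prepend. Next row=LF[1]=4
  step 4: row=4, L[4]='B', prepend. Next row=LF[4]=6
  step 5: row=6, L[6]='C', prepend. Next row=LF[6]=8
  step 6: row=8, L[8]='C', prepend. Next row=LF[8]=9
  step 7: row=9, L[9]='A', prepend. Next row=LF[9]=3
  step 8: row=3, L[3]='A', prepend. Next row=LF[3]=2
  step 9: row=2, L[2]='B', prepend. Next row=LF[2]=5
  step 10: row=5, L[5]='B', prepend. Next row=LF[5]=7
Reversed output: BBAACCBBA$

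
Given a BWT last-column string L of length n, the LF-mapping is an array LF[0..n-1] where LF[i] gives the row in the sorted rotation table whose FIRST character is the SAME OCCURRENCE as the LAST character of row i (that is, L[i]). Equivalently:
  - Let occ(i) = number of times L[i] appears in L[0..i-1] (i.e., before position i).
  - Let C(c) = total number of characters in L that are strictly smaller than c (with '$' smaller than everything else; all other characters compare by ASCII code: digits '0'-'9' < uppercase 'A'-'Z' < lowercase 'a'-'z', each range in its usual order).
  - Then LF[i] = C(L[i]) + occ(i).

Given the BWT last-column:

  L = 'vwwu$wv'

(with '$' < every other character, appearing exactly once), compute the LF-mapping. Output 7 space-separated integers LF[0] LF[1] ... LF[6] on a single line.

Char counts: '$':1, 'u':1, 'v':2, 'w':3
C (first-col start): C('$')=0, C('u')=1, C('v')=2, C('w')=4
L[0]='v': occ=0, LF[0]=C('v')+0=2+0=2
L[1]='w': occ=0, LF[1]=C('w')+0=4+0=4
L[2]='w': occ=1, LF[2]=C('w')+1=4+1=5
L[3]='u': occ=0, LF[3]=C('u')+0=1+0=1
L[4]='$': occ=0, LF[4]=C('$')+0=0+0=0
L[5]='w': occ=2, LF[5]=C('w')+2=4+2=6
L[6]='v': occ=1, LF[6]=C('v')+1=2+1=3

Answer: 2 4 5 1 0 6 3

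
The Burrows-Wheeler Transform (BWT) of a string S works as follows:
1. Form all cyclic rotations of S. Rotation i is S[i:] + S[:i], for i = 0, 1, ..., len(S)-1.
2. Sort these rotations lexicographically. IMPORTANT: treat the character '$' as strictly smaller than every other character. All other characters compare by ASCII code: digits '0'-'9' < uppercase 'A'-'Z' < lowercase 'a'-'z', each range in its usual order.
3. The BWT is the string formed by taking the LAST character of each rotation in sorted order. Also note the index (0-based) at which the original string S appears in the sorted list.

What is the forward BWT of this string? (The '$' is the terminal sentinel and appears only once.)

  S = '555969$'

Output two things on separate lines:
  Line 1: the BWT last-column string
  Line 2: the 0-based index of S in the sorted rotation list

All 7 rotations (rotation i = S[i:]+S[:i]):
  rot[0] = 555969$
  rot[1] = 55969$5
  rot[2] = 5969$55
  rot[3] = 969$555
  rot[4] = 69$5559
  rot[5] = 9$55596
  rot[6] = $555969
Sorted (with $ < everything):
  sorted[0] = $555969  (last char: '9')
  sorted[1] = 555969$  (last char: '$')
  sorted[2] = 55969$5  (last char: '5')
  sorted[3] = 5969$55  (last char: '5')
  sorted[4] = 69$5559  (last char: '9')
  sorted[5] = 9$55596  (last char: '6')
  sorted[6] = 969$555  (last char: '5')
Last column: 9$55965
Original string S is at sorted index 1

Answer: 9$55965
1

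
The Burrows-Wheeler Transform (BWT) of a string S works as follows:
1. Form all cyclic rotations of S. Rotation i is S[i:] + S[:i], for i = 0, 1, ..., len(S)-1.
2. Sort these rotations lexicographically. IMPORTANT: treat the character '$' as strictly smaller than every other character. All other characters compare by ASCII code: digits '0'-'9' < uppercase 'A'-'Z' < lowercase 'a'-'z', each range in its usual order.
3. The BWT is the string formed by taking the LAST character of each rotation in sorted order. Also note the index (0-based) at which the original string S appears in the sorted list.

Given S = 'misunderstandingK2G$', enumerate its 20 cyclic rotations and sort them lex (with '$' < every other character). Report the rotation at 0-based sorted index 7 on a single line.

Answer: erstandingK2G$misund

Derivation:
All 20 rotations (rotation i = S[i:]+S[:i]):
  rot[0] = misunderstandingK2G$
  rot[1] = isunderstandingK2G$m
  rot[2] = sunderstandingK2G$mi
  rot[3] = understandingK2G$mis
  rot[4] = nderstandingK2G$misu
  rot[5] = derstandingK2G$misun
  rot[6] = erstandingK2G$misund
  rot[7] = rstandingK2G$misunde
  rot[8] = standingK2G$misunder
  rot[9] = tandingK2G$misunders
  rot[10] = andingK2G$misunderst
  rot[11] = ndingK2G$misundersta
  rot[12] = dingK2G$misunderstan
  rot[13] = ingK2G$misunderstand
  rot[14] = ngK2G$misunderstandi
  rot[15] = gK2G$misunderstandin
  rot[16] = K2G$misunderstanding
  rot[17] = 2G$misunderstandingK
  rot[18] = G$misunderstandingK2
  rot[19] = $misunderstandingK2G
Sorted (with $ < everything):
  sorted[0] = $misunderstandingK2G
  sorted[1] = 2G$misunderstandingK
  sorted[2] = G$misunderstandingK2
  sorted[3] = K2G$misunderstanding
  sorted[4] = andingK2G$misunderst
  sorted[5] = derstandingK2G$misun
  sorted[6] = dingK2G$misunderstan
  sorted[7] = erstandingK2G$misund
  sorted[8] = gK2G$misunderstandin
  sorted[9] = ingK2G$misunderstand
  sorted[10] = isunderstandingK2G$m
  sorted[11] = misunderstandingK2G$
  sorted[12] = nderstandingK2G$misu
  sorted[13] = ndingK2G$misundersta
  sorted[14] = ngK2G$misunderstandi
  sorted[15] = rstandingK2G$misunde
  sorted[16] = standingK2G$misunder
  sorted[17] = sunderstandingK2G$mi
  sorted[18] = tandingK2G$misunders
  sorted[19] = understandingK2G$mis
sorted[7] = erstandingK2G$misund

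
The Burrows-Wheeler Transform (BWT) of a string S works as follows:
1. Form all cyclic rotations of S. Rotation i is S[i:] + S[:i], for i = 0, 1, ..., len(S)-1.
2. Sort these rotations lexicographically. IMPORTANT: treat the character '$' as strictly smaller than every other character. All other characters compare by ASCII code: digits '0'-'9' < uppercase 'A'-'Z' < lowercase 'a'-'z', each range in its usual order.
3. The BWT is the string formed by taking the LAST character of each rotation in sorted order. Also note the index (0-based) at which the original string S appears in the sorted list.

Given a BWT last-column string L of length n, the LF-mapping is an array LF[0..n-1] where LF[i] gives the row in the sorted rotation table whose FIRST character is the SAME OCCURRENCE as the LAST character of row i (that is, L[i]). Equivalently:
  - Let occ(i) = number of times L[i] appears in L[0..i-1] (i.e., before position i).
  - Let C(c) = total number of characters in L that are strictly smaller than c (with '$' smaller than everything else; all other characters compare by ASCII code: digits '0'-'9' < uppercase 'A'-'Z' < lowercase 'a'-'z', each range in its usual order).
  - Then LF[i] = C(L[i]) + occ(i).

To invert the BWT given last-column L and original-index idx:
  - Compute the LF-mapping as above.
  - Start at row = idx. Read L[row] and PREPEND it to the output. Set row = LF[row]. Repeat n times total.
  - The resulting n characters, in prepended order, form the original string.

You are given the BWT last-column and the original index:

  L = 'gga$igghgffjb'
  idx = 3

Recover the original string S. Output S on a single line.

LF mapping: 5 6 1 0 11 7 8 10 9 3 4 12 2
Walk LF starting at row 3, prepending L[row]:
  step 1: row=3, L[3]='$', prepend. Next row=LF[3]=0
  step 2: row=0, L[0]='g', prepend. Next row=LF[0]=5
  step 3: row=5, L[5]='g', prepend. Next row=LF[5]=7
  step 4: row=7, L[7]='h', prepend. Next row=LF[7]=10
  step 5: row=10, L[10]='f', prepend. Next row=LF[10]=4
  step 6: row=4, L[4]='i', prepend. Next row=LF[4]=11
  step 7: row=11, L[11]='j', prepend. Next row=LF[11]=12
  step 8: row=12, L[12]='b', prepend. Next row=LF[12]=2
  step 9: row=2, L[2]='a', prepend. Next row=LF[2]=1
  step 10: row=1, L[1]='g', prepend. Next row=LF[1]=6
  step 11: row=6, L[6]='g', prepend. Next row=LF[6]=8
  step 12: row=8, L[8]='g', prepend. Next row=LF[8]=9
  step 13: row=9, L[9]='f', prepend. Next row=LF[9]=3
Reversed output: fgggabjifhgg$

Answer: fgggabjifhgg$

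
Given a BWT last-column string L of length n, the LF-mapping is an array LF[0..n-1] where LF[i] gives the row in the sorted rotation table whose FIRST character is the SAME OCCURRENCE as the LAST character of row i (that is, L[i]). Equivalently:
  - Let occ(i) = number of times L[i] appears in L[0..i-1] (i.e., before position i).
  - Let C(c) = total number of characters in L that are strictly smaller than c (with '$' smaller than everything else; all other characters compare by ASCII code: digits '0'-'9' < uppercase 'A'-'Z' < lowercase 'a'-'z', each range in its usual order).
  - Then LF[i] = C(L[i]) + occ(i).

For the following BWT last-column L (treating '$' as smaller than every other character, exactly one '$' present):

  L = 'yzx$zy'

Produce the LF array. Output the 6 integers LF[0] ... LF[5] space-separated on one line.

Answer: 2 4 1 0 5 3

Derivation:
Char counts: '$':1, 'x':1, 'y':2, 'z':2
C (first-col start): C('$')=0, C('x')=1, C('y')=2, C('z')=4
L[0]='y': occ=0, LF[0]=C('y')+0=2+0=2
L[1]='z': occ=0, LF[1]=C('z')+0=4+0=4
L[2]='x': occ=0, LF[2]=C('x')+0=1+0=1
L[3]='$': occ=0, LF[3]=C('$')+0=0+0=0
L[4]='z': occ=1, LF[4]=C('z')+1=4+1=5
L[5]='y': occ=1, LF[5]=C('y')+1=2+1=3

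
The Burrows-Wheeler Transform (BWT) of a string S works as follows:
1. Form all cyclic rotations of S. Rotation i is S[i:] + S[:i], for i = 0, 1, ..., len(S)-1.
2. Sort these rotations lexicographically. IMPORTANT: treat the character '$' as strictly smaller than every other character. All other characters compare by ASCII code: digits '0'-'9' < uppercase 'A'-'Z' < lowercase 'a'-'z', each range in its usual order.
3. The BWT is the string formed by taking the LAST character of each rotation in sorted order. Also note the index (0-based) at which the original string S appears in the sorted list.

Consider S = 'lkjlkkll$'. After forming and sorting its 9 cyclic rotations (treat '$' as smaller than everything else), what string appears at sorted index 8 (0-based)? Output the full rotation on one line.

Answer: ll$lkjlkk

Derivation:
All 9 rotations (rotation i = S[i:]+S[:i]):
  rot[0] = lkjlkkll$
  rot[1] = kjlkkll$l
  rot[2] = jlkkll$lk
  rot[3] = lkkll$lkj
  rot[4] = kkll$lkjl
  rot[5] = kll$lkjlk
  rot[6] = ll$lkjlkk
  rot[7] = l$lkjlkkl
  rot[8] = $lkjlkkll
Sorted (with $ < everything):
  sorted[0] = $lkjlkkll
  sorted[1] = jlkkll$lk
  sorted[2] = kjlkkll$l
  sorted[3] = kkll$lkjl
  sorted[4] = kll$lkjlk
  sorted[5] = l$lkjlkkl
  sorted[6] = lkjlkkll$
  sorted[7] = lkkll$lkj
  sorted[8] = ll$lkjlkk
sorted[8] = ll$lkjlkk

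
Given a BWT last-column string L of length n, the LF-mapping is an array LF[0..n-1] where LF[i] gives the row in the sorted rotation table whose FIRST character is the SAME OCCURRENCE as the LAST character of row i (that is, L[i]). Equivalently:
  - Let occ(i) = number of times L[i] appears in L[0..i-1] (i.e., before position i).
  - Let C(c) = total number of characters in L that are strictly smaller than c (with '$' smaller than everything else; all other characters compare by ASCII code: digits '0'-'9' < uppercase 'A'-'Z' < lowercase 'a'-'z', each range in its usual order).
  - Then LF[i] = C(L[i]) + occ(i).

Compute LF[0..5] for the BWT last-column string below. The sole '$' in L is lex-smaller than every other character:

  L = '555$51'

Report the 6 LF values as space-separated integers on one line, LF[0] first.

Answer: 2 3 4 0 5 1

Derivation:
Char counts: '$':1, '1':1, '5':4
C (first-col start): C('$')=0, C('1')=1, C('5')=2
L[0]='5': occ=0, LF[0]=C('5')+0=2+0=2
L[1]='5': occ=1, LF[1]=C('5')+1=2+1=3
L[2]='5': occ=2, LF[2]=C('5')+2=2+2=4
L[3]='$': occ=0, LF[3]=C('$')+0=0+0=0
L[4]='5': occ=3, LF[4]=C('5')+3=2+3=5
L[5]='1': occ=0, LF[5]=C('1')+0=1+0=1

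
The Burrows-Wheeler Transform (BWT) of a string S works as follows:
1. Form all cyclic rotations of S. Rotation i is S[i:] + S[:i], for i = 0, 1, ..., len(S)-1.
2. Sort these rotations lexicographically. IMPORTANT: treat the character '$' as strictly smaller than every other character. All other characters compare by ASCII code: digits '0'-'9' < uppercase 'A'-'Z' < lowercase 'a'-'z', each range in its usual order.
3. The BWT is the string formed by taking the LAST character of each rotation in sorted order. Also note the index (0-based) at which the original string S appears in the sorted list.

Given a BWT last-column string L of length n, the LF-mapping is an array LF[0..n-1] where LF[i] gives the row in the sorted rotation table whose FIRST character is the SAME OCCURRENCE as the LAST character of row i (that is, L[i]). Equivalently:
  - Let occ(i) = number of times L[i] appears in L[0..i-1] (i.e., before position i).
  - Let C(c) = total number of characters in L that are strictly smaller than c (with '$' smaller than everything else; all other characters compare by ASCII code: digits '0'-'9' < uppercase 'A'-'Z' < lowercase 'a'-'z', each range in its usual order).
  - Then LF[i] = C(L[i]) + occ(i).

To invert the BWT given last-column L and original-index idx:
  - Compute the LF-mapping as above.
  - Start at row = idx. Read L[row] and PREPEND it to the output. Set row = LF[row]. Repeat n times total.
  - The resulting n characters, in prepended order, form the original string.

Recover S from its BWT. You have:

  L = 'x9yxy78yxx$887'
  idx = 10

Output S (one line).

LF mapping: 7 6 11 8 12 1 3 13 9 10 0 4 5 2
Walk LF starting at row 10, prepending L[row]:
  step 1: row=10, L[10]='$', prepend. Next row=LF[10]=0
  step 2: row=0, L[0]='x', prepend. Next row=LF[0]=7
  step 3: row=7, L[7]='y', prepend. Next row=LF[7]=13
  step 4: row=13, L[13]='7', prepend. Next row=LF[13]=2
  step 5: row=2, L[2]='y', prepend. Next row=LF[2]=11
  step 6: row=11, L[11]='8', prepend. Next row=LF[11]=4
  step 7: row=4, L[4]='y', prepend. Next row=LF[4]=12
  step 8: row=12, L[12]='8', prepend. Next row=LF[12]=5
  step 9: row=5, L[5]='7', prepend. Next row=LF[5]=1
  step 10: row=1, L[1]='9', prepend. Next row=LF[1]=6
  step 11: row=6, L[6]='8', prepend. Next row=LF[6]=3
  step 12: row=3, L[3]='x', prepend. Next row=LF[3]=8
  step 13: row=8, L[8]='x', prepend. Next row=LF[8]=9
  step 14: row=9, L[9]='x', prepend. Next row=LF[9]=10
Reversed output: xxx8978y8y7yx$

Answer: xxx8978y8y7yx$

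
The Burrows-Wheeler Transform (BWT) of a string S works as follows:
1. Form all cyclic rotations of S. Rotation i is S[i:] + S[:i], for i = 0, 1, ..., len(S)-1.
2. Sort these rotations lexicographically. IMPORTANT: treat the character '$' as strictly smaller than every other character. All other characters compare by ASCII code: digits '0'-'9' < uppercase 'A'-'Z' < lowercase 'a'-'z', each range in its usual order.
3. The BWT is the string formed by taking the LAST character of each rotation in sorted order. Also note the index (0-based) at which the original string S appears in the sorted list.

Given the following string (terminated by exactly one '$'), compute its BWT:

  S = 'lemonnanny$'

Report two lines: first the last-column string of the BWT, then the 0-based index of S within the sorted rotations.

Answer: ynl$enoanmn
3

Derivation:
All 11 rotations (rotation i = S[i:]+S[:i]):
  rot[0] = lemonnanny$
  rot[1] = emonnanny$l
  rot[2] = monnanny$le
  rot[3] = onnanny$lem
  rot[4] = nnanny$lemo
  rot[5] = nanny$lemon
  rot[6] = anny$lemonn
  rot[7] = nny$lemonna
  rot[8] = ny$lemonnan
  rot[9] = y$lemonnann
  rot[10] = $lemonnanny
Sorted (with $ < everything):
  sorted[0] = $lemonnanny  (last char: 'y')
  sorted[1] = anny$lemonn  (last char: 'n')
  sorted[2] = emonnanny$l  (last char: 'l')
  sorted[3] = lemonnanny$  (last char: '$')
  sorted[4] = monnanny$le  (last char: 'e')
  sorted[5] = nanny$lemon  (last char: 'n')
  sorted[6] = nnanny$lemo  (last char: 'o')
  sorted[7] = nny$lemonna  (last char: 'a')
  sorted[8] = ny$lemonnan  (last char: 'n')
  sorted[9] = onnanny$lem  (last char: 'm')
  sorted[10] = y$lemonnann  (last char: 'n')
Last column: ynl$enoanmn
Original string S is at sorted index 3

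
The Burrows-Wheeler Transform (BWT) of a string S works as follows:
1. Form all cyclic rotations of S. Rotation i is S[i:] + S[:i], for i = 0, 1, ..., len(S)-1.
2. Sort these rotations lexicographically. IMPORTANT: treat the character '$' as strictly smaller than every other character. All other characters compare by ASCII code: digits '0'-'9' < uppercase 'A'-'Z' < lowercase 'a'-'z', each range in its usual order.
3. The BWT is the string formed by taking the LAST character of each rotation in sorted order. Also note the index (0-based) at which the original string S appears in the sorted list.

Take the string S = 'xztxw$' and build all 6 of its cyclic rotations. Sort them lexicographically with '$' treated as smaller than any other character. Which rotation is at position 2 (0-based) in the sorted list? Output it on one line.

All 6 rotations (rotation i = S[i:]+S[:i]):
  rot[0] = xztxw$
  rot[1] = ztxw$x
  rot[2] = txw$xz
  rot[3] = xw$xzt
  rot[4] = w$xztx
  rot[5] = $xztxw
Sorted (with $ < everything):
  sorted[0] = $xztxw
  sorted[1] = txw$xz
  sorted[2] = w$xztx
  sorted[3] = xw$xzt
  sorted[4] = xztxw$
  sorted[5] = ztxw$x
sorted[2] = w$xztx

Answer: w$xztx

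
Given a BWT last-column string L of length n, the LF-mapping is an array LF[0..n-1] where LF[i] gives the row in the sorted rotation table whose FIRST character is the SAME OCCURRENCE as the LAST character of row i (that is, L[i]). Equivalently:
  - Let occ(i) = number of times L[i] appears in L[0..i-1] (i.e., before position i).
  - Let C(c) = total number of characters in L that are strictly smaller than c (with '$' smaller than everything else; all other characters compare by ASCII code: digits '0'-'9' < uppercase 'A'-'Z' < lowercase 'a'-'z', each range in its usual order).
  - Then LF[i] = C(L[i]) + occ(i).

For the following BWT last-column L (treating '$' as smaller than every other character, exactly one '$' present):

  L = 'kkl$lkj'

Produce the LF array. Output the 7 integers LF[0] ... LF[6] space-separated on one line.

Answer: 2 3 5 0 6 4 1

Derivation:
Char counts: '$':1, 'j':1, 'k':3, 'l':2
C (first-col start): C('$')=0, C('j')=1, C('k')=2, C('l')=5
L[0]='k': occ=0, LF[0]=C('k')+0=2+0=2
L[1]='k': occ=1, LF[1]=C('k')+1=2+1=3
L[2]='l': occ=0, LF[2]=C('l')+0=5+0=5
L[3]='$': occ=0, LF[3]=C('$')+0=0+0=0
L[4]='l': occ=1, LF[4]=C('l')+1=5+1=6
L[5]='k': occ=2, LF[5]=C('k')+2=2+2=4
L[6]='j': occ=0, LF[6]=C('j')+0=1+0=1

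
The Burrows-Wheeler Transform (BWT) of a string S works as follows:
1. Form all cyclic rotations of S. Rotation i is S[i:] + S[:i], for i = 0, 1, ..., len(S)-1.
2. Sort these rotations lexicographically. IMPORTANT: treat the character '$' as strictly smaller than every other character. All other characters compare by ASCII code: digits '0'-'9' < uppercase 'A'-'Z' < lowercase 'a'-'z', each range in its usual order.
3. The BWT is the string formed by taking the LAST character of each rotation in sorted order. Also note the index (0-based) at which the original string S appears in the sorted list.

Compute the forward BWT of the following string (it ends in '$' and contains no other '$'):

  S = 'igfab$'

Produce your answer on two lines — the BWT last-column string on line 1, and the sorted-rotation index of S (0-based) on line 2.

All 6 rotations (rotation i = S[i:]+S[:i]):
  rot[0] = igfab$
  rot[1] = gfab$i
  rot[2] = fab$ig
  rot[3] = ab$igf
  rot[4] = b$igfa
  rot[5] = $igfab
Sorted (with $ < everything):
  sorted[0] = $igfab  (last char: 'b')
  sorted[1] = ab$igf  (last char: 'f')
  sorted[2] = b$igfa  (last char: 'a')
  sorted[3] = fab$ig  (last char: 'g')
  sorted[4] = gfab$i  (last char: 'i')
  sorted[5] = igfab$  (last char: '$')
Last column: bfagi$
Original string S is at sorted index 5

Answer: bfagi$
5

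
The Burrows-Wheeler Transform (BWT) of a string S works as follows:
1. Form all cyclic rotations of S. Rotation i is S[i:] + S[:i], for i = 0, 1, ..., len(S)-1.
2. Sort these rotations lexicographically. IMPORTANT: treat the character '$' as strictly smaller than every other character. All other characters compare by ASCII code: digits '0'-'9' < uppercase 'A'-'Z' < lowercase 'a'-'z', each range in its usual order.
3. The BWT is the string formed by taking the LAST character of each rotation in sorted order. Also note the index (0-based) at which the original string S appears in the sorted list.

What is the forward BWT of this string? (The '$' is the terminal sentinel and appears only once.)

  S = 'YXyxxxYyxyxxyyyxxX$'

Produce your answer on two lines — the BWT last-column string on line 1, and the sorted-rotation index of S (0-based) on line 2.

All 19 rotations (rotation i = S[i:]+S[:i]):
  rot[0] = YXyxxxYyxyxxyyyxxX$
  rot[1] = XyxxxYyxyxxyyyxxX$Y
  rot[2] = yxxxYyxyxxyyyxxX$YX
  rot[3] = xxxYyxyxxyyyxxX$YXy
  rot[4] = xxYyxyxxyyyxxX$YXyx
  rot[5] = xYyxyxxyyyxxX$YXyxx
  rot[6] = YyxyxxyyyxxX$YXyxxx
  rot[7] = yxyxxyyyxxX$YXyxxxY
  rot[8] = xyxxyyyxxX$YXyxxxYy
  rot[9] = yxxyyyxxX$YXyxxxYyx
  rot[10] = xxyyyxxX$YXyxxxYyxy
  rot[11] = xyyyxxX$YXyxxxYyxyx
  rot[12] = yyyxxX$YXyxxxYyxyxx
  rot[13] = yyxxX$YXyxxxYyxyxxy
  rot[14] = yxxX$YXyxxxYyxyxxyy
  rot[15] = xxX$YXyxxxYyxyxxyyy
  rot[16] = xX$YXyxxxYyxyxxyyyx
  rot[17] = X$YXyxxxYyxyxxyyyxx
  rot[18] = $YXyxxxYyxyxxyyyxxX
Sorted (with $ < everything):
  sorted[0] = $YXyxxxYyxyxxyyyxxX  (last char: 'X')
  sorted[1] = X$YXyxxxYyxyxxyyyxx  (last char: 'x')
  sorted[2] = XyxxxYyxyxxyyyxxX$Y  (last char: 'Y')
  sorted[3] = YXyxxxYyxyxxyyyxxX$  (last char: '$')
  sorted[4] = YyxyxxyyyxxX$YXyxxx  (last char: 'x')
  sorted[5] = xX$YXyxxxYyxyxxyyyx  (last char: 'x')
  sorted[6] = xYyxyxxyyyxxX$YXyxx  (last char: 'x')
  sorted[7] = xxX$YXyxxxYyxyxxyyy  (last char: 'y')
  sorted[8] = xxYyxyxxyyyxxX$YXyx  (last char: 'x')
  sorted[9] = xxxYyxyxxyyyxxX$YXy  (last char: 'y')
  sorted[10] = xxyyyxxX$YXyxxxYyxy  (last char: 'y')
  sorted[11] = xyxxyyyxxX$YXyxxxYy  (last char: 'y')
  sorted[12] = xyyyxxX$YXyxxxYyxyx  (last char: 'x')
  sorted[13] = yxxX$YXyxxxYyxyxxyy  (last char: 'y')
  sorted[14] = yxxxYyxyxxyyyxxX$YX  (last char: 'X')
  sorted[15] = yxxyyyxxX$YXyxxxYyx  (last char: 'x')
  sorted[16] = yxyxxyyyxxX$YXyxxxY  (last char: 'Y')
  sorted[17] = yyxxX$YXyxxxYyxyxxy  (last char: 'y')
  sorted[18] = yyyxxX$YXyxxxYyxyxx  (last char: 'x')
Last column: XxY$xxxyxyyyxyXxYyx
Original string S is at sorted index 3

Answer: XxY$xxxyxyyyxyXxYyx
3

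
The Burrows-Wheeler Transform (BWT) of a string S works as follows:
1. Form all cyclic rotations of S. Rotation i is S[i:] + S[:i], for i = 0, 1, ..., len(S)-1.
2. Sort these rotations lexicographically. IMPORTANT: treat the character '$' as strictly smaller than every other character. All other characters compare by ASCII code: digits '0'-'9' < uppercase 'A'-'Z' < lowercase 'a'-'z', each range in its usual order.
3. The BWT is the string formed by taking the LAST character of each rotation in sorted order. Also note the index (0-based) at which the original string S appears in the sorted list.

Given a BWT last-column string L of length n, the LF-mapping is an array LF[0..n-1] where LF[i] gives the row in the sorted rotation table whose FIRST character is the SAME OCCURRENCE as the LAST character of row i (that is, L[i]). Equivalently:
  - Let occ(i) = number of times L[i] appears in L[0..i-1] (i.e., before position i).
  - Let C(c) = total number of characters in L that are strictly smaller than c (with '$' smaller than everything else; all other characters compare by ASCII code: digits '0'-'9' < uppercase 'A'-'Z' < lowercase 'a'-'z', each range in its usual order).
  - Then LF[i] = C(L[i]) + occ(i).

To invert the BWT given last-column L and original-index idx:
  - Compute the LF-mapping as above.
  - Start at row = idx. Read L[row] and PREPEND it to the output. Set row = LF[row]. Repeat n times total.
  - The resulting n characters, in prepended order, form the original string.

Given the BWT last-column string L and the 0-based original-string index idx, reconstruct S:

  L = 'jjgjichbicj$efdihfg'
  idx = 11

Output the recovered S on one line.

Answer: hjbfjcgjhfigceidij$

Derivation:
LF mapping: 15 16 8 17 12 2 10 1 13 3 18 0 5 6 4 14 11 7 9
Walk LF starting at row 11, prepending L[row]:
  step 1: row=11, L[11]='$', prepend. Next row=LF[11]=0
  step 2: row=0, L[0]='j', prepend. Next row=LF[0]=15
  step 3: row=15, L[15]='i', prepend. Next row=LF[15]=14
  step 4: row=14, L[14]='d', prepend. Next row=LF[14]=4
  step 5: row=4, L[4]='i', prepend. Next row=LF[4]=12
  step 6: row=12, L[12]='e', prepend. Next row=LF[12]=5
  step 7: row=5, L[5]='c', prepend. Next row=LF[5]=2
  step 8: row=2, L[2]='g', prepend. Next row=LF[2]=8
  step 9: row=8, L[8]='i', prepend. Next row=LF[8]=13
  step 10: row=13, L[13]='f', prepend. Next row=LF[13]=6
  step 11: row=6, L[6]='h', prepend. Next row=LF[6]=10
  step 12: row=10, L[10]='j', prepend. Next row=LF[10]=18
  step 13: row=18, L[18]='g', prepend. Next row=LF[18]=9
  step 14: row=9, L[9]='c', prepend. Next row=LF[9]=3
  step 15: row=3, L[3]='j', prepend. Next row=LF[3]=17
  step 16: row=17, L[17]='f', prepend. Next row=LF[17]=7
  step 17: row=7, L[7]='b', prepend. Next row=LF[7]=1
  step 18: row=1, L[1]='j', prepend. Next row=LF[1]=16
  step 19: row=16, L[16]='h', prepend. Next row=LF[16]=11
Reversed output: hjbfjcgjhfigceidij$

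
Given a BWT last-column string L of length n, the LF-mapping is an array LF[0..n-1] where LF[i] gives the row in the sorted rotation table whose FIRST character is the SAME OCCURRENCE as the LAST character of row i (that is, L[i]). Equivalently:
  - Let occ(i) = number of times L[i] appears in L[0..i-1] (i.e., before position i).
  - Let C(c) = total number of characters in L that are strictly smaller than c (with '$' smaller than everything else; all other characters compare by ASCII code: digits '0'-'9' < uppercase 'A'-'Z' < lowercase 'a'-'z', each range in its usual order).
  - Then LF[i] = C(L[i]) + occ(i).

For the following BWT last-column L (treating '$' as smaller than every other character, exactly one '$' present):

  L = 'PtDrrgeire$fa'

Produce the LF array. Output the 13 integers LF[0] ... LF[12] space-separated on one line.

Char counts: '$':1, 'D':1, 'P':1, 'a':1, 'e':2, 'f':1, 'g':1, 'i':1, 'r':3, 't':1
C (first-col start): C('$')=0, C('D')=1, C('P')=2, C('a')=3, C('e')=4, C('f')=6, C('g')=7, C('i')=8, C('r')=9, C('t')=12
L[0]='P': occ=0, LF[0]=C('P')+0=2+0=2
L[1]='t': occ=0, LF[1]=C('t')+0=12+0=12
L[2]='D': occ=0, LF[2]=C('D')+0=1+0=1
L[3]='r': occ=0, LF[3]=C('r')+0=9+0=9
L[4]='r': occ=1, LF[4]=C('r')+1=9+1=10
L[5]='g': occ=0, LF[5]=C('g')+0=7+0=7
L[6]='e': occ=0, LF[6]=C('e')+0=4+0=4
L[7]='i': occ=0, LF[7]=C('i')+0=8+0=8
L[8]='r': occ=2, LF[8]=C('r')+2=9+2=11
L[9]='e': occ=1, LF[9]=C('e')+1=4+1=5
L[10]='$': occ=0, LF[10]=C('$')+0=0+0=0
L[11]='f': occ=0, LF[11]=C('f')+0=6+0=6
L[12]='a': occ=0, LF[12]=C('a')+0=3+0=3

Answer: 2 12 1 9 10 7 4 8 11 5 0 6 3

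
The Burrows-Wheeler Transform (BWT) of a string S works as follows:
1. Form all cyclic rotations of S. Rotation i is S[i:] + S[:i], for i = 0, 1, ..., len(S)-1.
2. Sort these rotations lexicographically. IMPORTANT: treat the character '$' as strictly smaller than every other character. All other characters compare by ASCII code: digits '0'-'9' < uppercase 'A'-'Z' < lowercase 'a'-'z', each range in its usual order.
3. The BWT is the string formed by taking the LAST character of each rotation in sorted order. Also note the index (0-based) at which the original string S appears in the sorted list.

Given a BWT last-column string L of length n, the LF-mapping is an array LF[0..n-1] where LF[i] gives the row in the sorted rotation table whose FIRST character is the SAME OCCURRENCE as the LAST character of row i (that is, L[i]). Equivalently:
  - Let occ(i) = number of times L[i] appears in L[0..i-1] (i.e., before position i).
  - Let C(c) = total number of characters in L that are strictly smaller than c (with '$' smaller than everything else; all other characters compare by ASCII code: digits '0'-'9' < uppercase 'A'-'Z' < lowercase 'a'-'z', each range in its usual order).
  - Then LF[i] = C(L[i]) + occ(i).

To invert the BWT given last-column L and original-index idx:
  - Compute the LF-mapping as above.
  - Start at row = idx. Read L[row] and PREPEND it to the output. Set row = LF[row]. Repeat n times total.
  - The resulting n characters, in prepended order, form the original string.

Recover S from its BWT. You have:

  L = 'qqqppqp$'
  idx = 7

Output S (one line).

LF mapping: 4 5 6 1 2 7 3 0
Walk LF starting at row 7, prepending L[row]:
  step 1: row=7, L[7]='$', prepend. Next row=LF[7]=0
  step 2: row=0, L[0]='q', prepend. Next row=LF[0]=4
  step 3: row=4, L[4]='p', prepend. Next row=LF[4]=2
  step 4: row=2, L[2]='q', prepend. Next row=LF[2]=6
  step 5: row=6, L[6]='p', prepend. Next row=LF[6]=3
  step 6: row=3, L[3]='p', prepend. Next row=LF[3]=1
  step 7: row=1, L[1]='q', prepend. Next row=LF[1]=5
  step 8: row=5, L[5]='q', prepend. Next row=LF[5]=7
Reversed output: qqppqpq$

Answer: qqppqpq$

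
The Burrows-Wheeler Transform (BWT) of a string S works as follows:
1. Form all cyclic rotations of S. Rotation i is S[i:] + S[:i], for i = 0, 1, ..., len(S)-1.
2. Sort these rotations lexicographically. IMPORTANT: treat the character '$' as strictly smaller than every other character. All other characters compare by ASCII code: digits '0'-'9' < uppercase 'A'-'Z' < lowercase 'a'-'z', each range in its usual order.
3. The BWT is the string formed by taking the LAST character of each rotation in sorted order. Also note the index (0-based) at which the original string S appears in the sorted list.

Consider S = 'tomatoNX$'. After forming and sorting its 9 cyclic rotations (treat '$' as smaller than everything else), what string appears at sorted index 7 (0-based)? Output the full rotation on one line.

Answer: toNX$toma

Derivation:
All 9 rotations (rotation i = S[i:]+S[:i]):
  rot[0] = tomatoNX$
  rot[1] = omatoNX$t
  rot[2] = matoNX$to
  rot[3] = atoNX$tom
  rot[4] = toNX$toma
  rot[5] = oNX$tomat
  rot[6] = NX$tomato
  rot[7] = X$tomatoN
  rot[8] = $tomatoNX
Sorted (with $ < everything):
  sorted[0] = $tomatoNX
  sorted[1] = NX$tomato
  sorted[2] = X$tomatoN
  sorted[3] = atoNX$tom
  sorted[4] = matoNX$to
  sorted[5] = oNX$tomat
  sorted[6] = omatoNX$t
  sorted[7] = toNX$toma
  sorted[8] = tomatoNX$
sorted[7] = toNX$toma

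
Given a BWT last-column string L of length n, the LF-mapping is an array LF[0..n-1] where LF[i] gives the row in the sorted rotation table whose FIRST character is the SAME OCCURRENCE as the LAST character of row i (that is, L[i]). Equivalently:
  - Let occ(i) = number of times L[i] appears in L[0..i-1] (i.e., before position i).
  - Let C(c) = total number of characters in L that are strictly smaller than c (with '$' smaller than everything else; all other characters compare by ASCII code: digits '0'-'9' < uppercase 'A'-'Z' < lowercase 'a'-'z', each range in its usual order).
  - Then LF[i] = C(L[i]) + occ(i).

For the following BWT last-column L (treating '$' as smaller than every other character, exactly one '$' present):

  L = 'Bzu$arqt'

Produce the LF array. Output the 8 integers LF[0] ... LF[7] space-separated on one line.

Answer: 1 7 6 0 2 4 3 5

Derivation:
Char counts: '$':1, 'B':1, 'a':1, 'q':1, 'r':1, 't':1, 'u':1, 'z':1
C (first-col start): C('$')=0, C('B')=1, C('a')=2, C('q')=3, C('r')=4, C('t')=5, C('u')=6, C('z')=7
L[0]='B': occ=0, LF[0]=C('B')+0=1+0=1
L[1]='z': occ=0, LF[1]=C('z')+0=7+0=7
L[2]='u': occ=0, LF[2]=C('u')+0=6+0=6
L[3]='$': occ=0, LF[3]=C('$')+0=0+0=0
L[4]='a': occ=0, LF[4]=C('a')+0=2+0=2
L[5]='r': occ=0, LF[5]=C('r')+0=4+0=4
L[6]='q': occ=0, LF[6]=C('q')+0=3+0=3
L[7]='t': occ=0, LF[7]=C('t')+0=5+0=5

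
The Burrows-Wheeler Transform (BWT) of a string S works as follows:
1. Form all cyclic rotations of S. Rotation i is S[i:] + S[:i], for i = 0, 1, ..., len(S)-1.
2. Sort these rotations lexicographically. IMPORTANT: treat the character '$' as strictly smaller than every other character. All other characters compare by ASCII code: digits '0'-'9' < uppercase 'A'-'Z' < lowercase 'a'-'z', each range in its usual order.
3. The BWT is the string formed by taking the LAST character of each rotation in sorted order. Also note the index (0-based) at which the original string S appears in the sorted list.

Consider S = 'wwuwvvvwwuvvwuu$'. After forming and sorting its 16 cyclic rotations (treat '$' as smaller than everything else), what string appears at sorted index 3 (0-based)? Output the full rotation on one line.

All 16 rotations (rotation i = S[i:]+S[:i]):
  rot[0] = wwuwvvvwwuvvwuu$
  rot[1] = wuwvvvwwuvvwuu$w
  rot[2] = uwvvvwwuvvwuu$ww
  rot[3] = wvvvwwuvvwuu$wwu
  rot[4] = vvvwwuvvwuu$wwuw
  rot[5] = vvwwuvvwuu$wwuwv
  rot[6] = vwwuvvwuu$wwuwvv
  rot[7] = wwuvvwuu$wwuwvvv
  rot[8] = wuvvwuu$wwuwvvvw
  rot[9] = uvvwuu$wwuwvvvww
  rot[10] = vvwuu$wwuwvvvwwu
  rot[11] = vwuu$wwuwvvvwwuv
  rot[12] = wuu$wwuwvvvwwuvv
  rot[13] = uu$wwuwvvvwwuvvw
  rot[14] = u$wwuwvvvwwuvvwu
  rot[15] = $wwuwvvvwwuvvwuu
Sorted (with $ < everything):
  sorted[0] = $wwuwvvvwwuvvwuu
  sorted[1] = u$wwuwvvvwwuvvwu
  sorted[2] = uu$wwuwvvvwwuvvw
  sorted[3] = uvvwuu$wwuwvvvww
  sorted[4] = uwvvvwwuvvwuu$ww
  sorted[5] = vvvwwuvvwuu$wwuw
  sorted[6] = vvwuu$wwuwvvvwwu
  sorted[7] = vvwwuvvwuu$wwuwv
  sorted[8] = vwuu$wwuwvvvwwuv
  sorted[9] = vwwuvvwuu$wwuwvv
  sorted[10] = wuu$wwuwvvvwwuvv
  sorted[11] = wuvvwuu$wwuwvvvw
  sorted[12] = wuwvvvwwuvvwuu$w
  sorted[13] = wvvvwwuvvwuu$wwu
  sorted[14] = wwuvvwuu$wwuwvvv
  sorted[15] = wwuwvvvwwuvvwuu$
sorted[3] = uvvwuu$wwuwvvvww

Answer: uvvwuu$wwuwvvvww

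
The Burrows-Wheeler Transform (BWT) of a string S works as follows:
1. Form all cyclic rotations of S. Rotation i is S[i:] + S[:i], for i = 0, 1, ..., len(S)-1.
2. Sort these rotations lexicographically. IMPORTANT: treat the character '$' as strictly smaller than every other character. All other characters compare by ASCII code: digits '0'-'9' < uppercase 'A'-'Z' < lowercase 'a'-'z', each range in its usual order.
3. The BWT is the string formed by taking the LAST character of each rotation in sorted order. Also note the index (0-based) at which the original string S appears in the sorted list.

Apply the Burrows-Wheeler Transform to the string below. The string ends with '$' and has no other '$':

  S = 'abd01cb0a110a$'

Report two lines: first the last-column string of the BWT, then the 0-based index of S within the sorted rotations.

All 14 rotations (rotation i = S[i:]+S[:i]):
  rot[0] = abd01cb0a110a$
  rot[1] = bd01cb0a110a$a
  rot[2] = d01cb0a110a$ab
  rot[3] = 01cb0a110a$abd
  rot[4] = 1cb0a110a$abd0
  rot[5] = cb0a110a$abd01
  rot[6] = b0a110a$abd01c
  rot[7] = 0a110a$abd01cb
  rot[8] = a110a$abd01cb0
  rot[9] = 110a$abd01cb0a
  rot[10] = 10a$abd01cb0a1
  rot[11] = 0a$abd01cb0a11
  rot[12] = a$abd01cb0a110
  rot[13] = $abd01cb0a110a
Sorted (with $ < everything):
  sorted[0] = $abd01cb0a110a  (last char: 'a')
  sorted[1] = 01cb0a110a$abd  (last char: 'd')
  sorted[2] = 0a$abd01cb0a11  (last char: '1')
  sorted[3] = 0a110a$abd01cb  (last char: 'b')
  sorted[4] = 10a$abd01cb0a1  (last char: '1')
  sorted[5] = 110a$abd01cb0a  (last char: 'a')
  sorted[6] = 1cb0a110a$abd0  (last char: '0')
  sorted[7] = a$abd01cb0a110  (last char: '0')
  sorted[8] = a110a$abd01cb0  (last char: '0')
  sorted[9] = abd01cb0a110a$  (last char: '$')
  sorted[10] = b0a110a$abd01c  (last char: 'c')
  sorted[11] = bd01cb0a110a$a  (last char: 'a')
  sorted[12] = cb0a110a$abd01  (last char: '1')
  sorted[13] = d01cb0a110a$ab  (last char: 'b')
Last column: ad1b1a000$ca1b
Original string S is at sorted index 9

Answer: ad1b1a000$ca1b
9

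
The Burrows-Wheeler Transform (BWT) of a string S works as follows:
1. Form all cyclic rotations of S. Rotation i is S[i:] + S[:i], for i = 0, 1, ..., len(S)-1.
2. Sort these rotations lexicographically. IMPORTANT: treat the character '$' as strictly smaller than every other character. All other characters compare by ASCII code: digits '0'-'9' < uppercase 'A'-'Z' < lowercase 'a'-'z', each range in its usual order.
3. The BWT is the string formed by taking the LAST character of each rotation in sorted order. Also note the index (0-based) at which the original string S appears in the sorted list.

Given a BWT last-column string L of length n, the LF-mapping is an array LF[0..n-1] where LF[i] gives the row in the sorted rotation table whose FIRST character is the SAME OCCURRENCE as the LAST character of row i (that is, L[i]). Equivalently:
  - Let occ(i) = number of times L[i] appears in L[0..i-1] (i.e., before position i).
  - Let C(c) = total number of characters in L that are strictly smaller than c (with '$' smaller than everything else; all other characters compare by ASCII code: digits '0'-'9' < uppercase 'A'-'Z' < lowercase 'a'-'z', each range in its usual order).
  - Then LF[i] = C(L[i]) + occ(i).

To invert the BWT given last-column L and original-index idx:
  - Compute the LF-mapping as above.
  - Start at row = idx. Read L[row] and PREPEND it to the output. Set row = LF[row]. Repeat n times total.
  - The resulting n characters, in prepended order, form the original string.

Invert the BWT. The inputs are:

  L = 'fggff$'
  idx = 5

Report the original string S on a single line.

Answer: gffgf$

Derivation:
LF mapping: 1 4 5 2 3 0
Walk LF starting at row 5, prepending L[row]:
  step 1: row=5, L[5]='$', prepend. Next row=LF[5]=0
  step 2: row=0, L[0]='f', prepend. Next row=LF[0]=1
  step 3: row=1, L[1]='g', prepend. Next row=LF[1]=4
  step 4: row=4, L[4]='f', prepend. Next row=LF[4]=3
  step 5: row=3, L[3]='f', prepend. Next row=LF[3]=2
  step 6: row=2, L[2]='g', prepend. Next row=LF[2]=5
Reversed output: gffgf$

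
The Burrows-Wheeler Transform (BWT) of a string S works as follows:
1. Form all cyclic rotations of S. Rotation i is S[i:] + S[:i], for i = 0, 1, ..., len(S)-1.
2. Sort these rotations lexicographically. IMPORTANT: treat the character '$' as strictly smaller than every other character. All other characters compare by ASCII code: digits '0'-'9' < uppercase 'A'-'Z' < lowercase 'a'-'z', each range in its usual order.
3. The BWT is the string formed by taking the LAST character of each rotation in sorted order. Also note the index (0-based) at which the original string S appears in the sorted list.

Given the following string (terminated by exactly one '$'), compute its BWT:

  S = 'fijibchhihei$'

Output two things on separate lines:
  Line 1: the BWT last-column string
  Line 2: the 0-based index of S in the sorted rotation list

All 13 rotations (rotation i = S[i:]+S[:i]):
  rot[0] = fijibchhihei$
  rot[1] = ijibchhihei$f
  rot[2] = jibchhihei$fi
  rot[3] = ibchhihei$fij
  rot[4] = bchhihei$fiji
  rot[5] = chhihei$fijib
  rot[6] = hhihei$fijibc
  rot[7] = hihei$fijibch
  rot[8] = ihei$fijibchh
  rot[9] = hei$fijibchhi
  rot[10] = ei$fijibchhih
  rot[11] = i$fijibchhihe
  rot[12] = $fijibchhihei
Sorted (with $ < everything):
  sorted[0] = $fijibchhihei  (last char: 'i')
  sorted[1] = bchhihei$fiji  (last char: 'i')
  sorted[2] = chhihei$fijib  (last char: 'b')
  sorted[3] = ei$fijibchhih  (last char: 'h')
  sorted[4] = fijibchhihei$  (last char: '$')
  sorted[5] = hei$fijibchhi  (last char: 'i')
  sorted[6] = hhihei$fijibc  (last char: 'c')
  sorted[7] = hihei$fijibch  (last char: 'h')
  sorted[8] = i$fijibchhihe  (last char: 'e')
  sorted[9] = ibchhihei$fij  (last char: 'j')
  sorted[10] = ihei$fijibchh  (last char: 'h')
  sorted[11] = ijibchhihei$f  (last char: 'f')
  sorted[12] = jibchhihei$fi  (last char: 'i')
Last column: iibh$ichejhfi
Original string S is at sorted index 4

Answer: iibh$ichejhfi
4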